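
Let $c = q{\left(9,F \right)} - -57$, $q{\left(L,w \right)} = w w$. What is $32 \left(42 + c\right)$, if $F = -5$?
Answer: $3968$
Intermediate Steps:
$q{\left(L,w \right)} = w^{2}$
$c = 82$ ($c = \left(-5\right)^{2} - -57 = 25 + 57 = 82$)
$32 \left(42 + c\right) = 32 \left(42 + 82\right) = 32 \cdot 124 = 3968$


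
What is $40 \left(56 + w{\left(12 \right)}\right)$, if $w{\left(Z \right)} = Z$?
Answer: $2720$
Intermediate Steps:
$40 \left(56 + w{\left(12 \right)}\right) = 40 \left(56 + 12\right) = 40 \cdot 68 = 2720$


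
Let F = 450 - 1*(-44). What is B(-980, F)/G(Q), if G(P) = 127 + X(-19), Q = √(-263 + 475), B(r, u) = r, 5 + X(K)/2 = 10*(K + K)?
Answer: 980/643 ≈ 1.5241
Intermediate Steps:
X(K) = -10 + 40*K (X(K) = -10 + 2*(10*(K + K)) = -10 + 2*(10*(2*K)) = -10 + 2*(20*K) = -10 + 40*K)
F = 494 (F = 450 + 44 = 494)
Q = 2*√53 (Q = √212 = 2*√53 ≈ 14.560)
G(P) = -643 (G(P) = 127 + (-10 + 40*(-19)) = 127 + (-10 - 760) = 127 - 770 = -643)
B(-980, F)/G(Q) = -980/(-643) = -980*(-1/643) = 980/643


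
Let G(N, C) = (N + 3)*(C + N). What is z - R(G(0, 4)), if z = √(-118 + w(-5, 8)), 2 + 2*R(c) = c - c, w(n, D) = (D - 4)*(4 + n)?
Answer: 1 + I*√122 ≈ 1.0 + 11.045*I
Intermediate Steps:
G(N, C) = (3 + N)*(C + N)
w(n, D) = (-4 + D)*(4 + n)
R(c) = -1 (R(c) = -1 + (c - c)/2 = -1 + (½)*0 = -1 + 0 = -1)
z = I*√122 (z = √(-118 + (-16 - 4*(-5) + 4*8 + 8*(-5))) = √(-118 + (-16 + 20 + 32 - 40)) = √(-118 - 4) = √(-122) = I*√122 ≈ 11.045*I)
z - R(G(0, 4)) = I*√122 - 1*(-1) = I*√122 + 1 = 1 + I*√122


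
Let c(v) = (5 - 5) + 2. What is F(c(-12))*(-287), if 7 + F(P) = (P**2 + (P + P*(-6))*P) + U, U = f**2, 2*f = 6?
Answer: 4018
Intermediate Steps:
f = 3 (f = (1/2)*6 = 3)
U = 9 (U = 3**2 = 9)
c(v) = 2 (c(v) = 0 + 2 = 2)
F(P) = 2 - 4*P**2 (F(P) = -7 + ((P**2 + (P + P*(-6))*P) + 9) = -7 + ((P**2 + (P - 6*P)*P) + 9) = -7 + ((P**2 + (-5*P)*P) + 9) = -7 + ((P**2 - 5*P**2) + 9) = -7 + (-4*P**2 + 9) = -7 + (9 - 4*P**2) = 2 - 4*P**2)
F(c(-12))*(-287) = (2 - 4*2**2)*(-287) = (2 - 4*4)*(-287) = (2 - 16)*(-287) = -14*(-287) = 4018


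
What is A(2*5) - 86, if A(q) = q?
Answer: -76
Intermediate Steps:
A(2*5) - 86 = 2*5 - 86 = 10 - 86 = -76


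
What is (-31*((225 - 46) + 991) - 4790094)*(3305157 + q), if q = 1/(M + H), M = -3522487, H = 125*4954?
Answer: -46312119471911735712/2903237 ≈ -1.5952e+13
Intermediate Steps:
H = 619250
q = -1/2903237 (q = 1/(-3522487 + 619250) = 1/(-2903237) = -1/2903237 ≈ -3.4444e-7)
(-31*((225 - 46) + 991) - 4790094)*(3305157 + q) = (-31*((225 - 46) + 991) - 4790094)*(3305157 - 1/2903237) = (-31*(179 + 991) - 4790094)*(9595654093208/2903237) = (-31*1170 - 4790094)*(9595654093208/2903237) = (-36270 - 4790094)*(9595654093208/2903237) = -4826364*9595654093208/2903237 = -46312119471911735712/2903237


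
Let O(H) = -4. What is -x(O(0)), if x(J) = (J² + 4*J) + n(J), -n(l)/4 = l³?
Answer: -256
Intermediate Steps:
n(l) = -4*l³
x(J) = J² - 4*J³ + 4*J (x(J) = (J² + 4*J) - 4*J³ = J² - 4*J³ + 4*J)
-x(O(0)) = -(-4)*(4 - 4 - 4*(-4)²) = -(-4)*(4 - 4 - 4*16) = -(-4)*(4 - 4 - 64) = -(-4)*(-64) = -1*256 = -256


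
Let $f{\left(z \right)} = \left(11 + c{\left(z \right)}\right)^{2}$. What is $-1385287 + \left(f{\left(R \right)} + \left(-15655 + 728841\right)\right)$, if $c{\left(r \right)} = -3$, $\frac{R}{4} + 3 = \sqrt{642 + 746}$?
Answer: $-672037$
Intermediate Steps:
$R = -12 + 8 \sqrt{347}$ ($R = -12 + 4 \sqrt{642 + 746} = -12 + 4 \sqrt{1388} = -12 + 4 \cdot 2 \sqrt{347} = -12 + 8 \sqrt{347} \approx 137.02$)
$f{\left(z \right)} = 64$ ($f{\left(z \right)} = \left(11 - 3\right)^{2} = 8^{2} = 64$)
$-1385287 + \left(f{\left(R \right)} + \left(-15655 + 728841\right)\right) = -1385287 + \left(64 + \left(-15655 + 728841\right)\right) = -1385287 + \left(64 + 713186\right) = -1385287 + 713250 = -672037$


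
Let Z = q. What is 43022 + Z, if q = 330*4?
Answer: 44342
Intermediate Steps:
q = 1320
Z = 1320
43022 + Z = 43022 + 1320 = 44342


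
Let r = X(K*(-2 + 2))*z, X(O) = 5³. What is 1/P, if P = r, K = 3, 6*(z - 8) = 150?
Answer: 1/4125 ≈ 0.00024242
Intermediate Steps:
z = 33 (z = 8 + (⅙)*150 = 8 + 25 = 33)
X(O) = 125
r = 4125 (r = 125*33 = 4125)
P = 4125
1/P = 1/4125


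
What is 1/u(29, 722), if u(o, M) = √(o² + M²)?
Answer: √20885/104425 ≈ 0.0013839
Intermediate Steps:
u(o, M) = √(M² + o²)
1/u(29, 722) = 1/(√(722² + 29²)) = 1/(√(521284 + 841)) = 1/(√522125) = 1/(5*√20885) = √20885/104425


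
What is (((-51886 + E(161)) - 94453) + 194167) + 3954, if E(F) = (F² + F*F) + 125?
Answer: 103749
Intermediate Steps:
E(F) = 125 + 2*F² (E(F) = (F² + F²) + 125 = 2*F² + 125 = 125 + 2*F²)
(((-51886 + E(161)) - 94453) + 194167) + 3954 = (((-51886 + (125 + 2*161²)) - 94453) + 194167) + 3954 = (((-51886 + (125 + 2*25921)) - 94453) + 194167) + 3954 = (((-51886 + (125 + 51842)) - 94453) + 194167) + 3954 = (((-51886 + 51967) - 94453) + 194167) + 3954 = ((81 - 94453) + 194167) + 3954 = (-94372 + 194167) + 3954 = 99795 + 3954 = 103749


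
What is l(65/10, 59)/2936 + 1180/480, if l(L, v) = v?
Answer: 10915/4404 ≈ 2.4784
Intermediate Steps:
l(65/10, 59)/2936 + 1180/480 = 59/2936 + 1180/480 = 59*(1/2936) + 1180*(1/480) = 59/2936 + 59/24 = 10915/4404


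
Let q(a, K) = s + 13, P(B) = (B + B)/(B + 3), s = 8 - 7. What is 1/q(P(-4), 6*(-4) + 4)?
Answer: 1/14 ≈ 0.071429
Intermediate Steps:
s = 1
P(B) = 2*B/(3 + B) (P(B) = (2*B)/(3 + B) = 2*B/(3 + B))
q(a, K) = 14 (q(a, K) = 1 + 13 = 14)
1/q(P(-4), 6*(-4) + 4) = 1/14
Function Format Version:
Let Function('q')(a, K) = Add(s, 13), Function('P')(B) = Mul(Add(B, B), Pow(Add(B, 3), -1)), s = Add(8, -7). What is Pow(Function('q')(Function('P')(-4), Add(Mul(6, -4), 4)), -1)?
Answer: Rational(1, 14) ≈ 0.071429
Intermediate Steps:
s = 1
Function('P')(B) = Mul(2, B, Pow(Add(3, B), -1)) (Function('P')(B) = Mul(Mul(2, B), Pow(Add(3, B), -1)) = Mul(2, B, Pow(Add(3, B), -1)))
Function('q')(a, K) = 14 (Function('q')(a, K) = Add(1, 13) = 14)
Pow(Function('q')(Function('P')(-4), Add(Mul(6, -4), 4)), -1) = Pow(14, -1) = Rational(1, 14)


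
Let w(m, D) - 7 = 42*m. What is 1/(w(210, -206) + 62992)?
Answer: 1/71819 ≈ 1.3924e-5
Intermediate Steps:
w(m, D) = 7 + 42*m
1/(w(210, -206) + 62992) = 1/((7 + 42*210) + 62992) = 1/((7 + 8820) + 62992) = 1/(8827 + 62992) = 1/71819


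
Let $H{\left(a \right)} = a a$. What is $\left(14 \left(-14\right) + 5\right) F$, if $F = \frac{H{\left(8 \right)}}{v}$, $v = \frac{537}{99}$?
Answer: $- \frac{403392}{179} \approx -2253.6$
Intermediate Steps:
$H{\left(a \right)} = a^{2}$
$v = \frac{179}{33}$ ($v = 537 \cdot \frac{1}{99} = \frac{179}{33} \approx 5.4242$)
$F = \frac{2112}{179}$ ($F = \frac{8^{2}}{\frac{179}{33}} = 64 \cdot \frac{33}{179} = \frac{2112}{179} \approx 11.799$)
$\left(14 \left(-14\right) + 5\right) F = \left(14 \left(-14\right) + 5\right) \frac{2112}{179} = \left(-196 + 5\right) \frac{2112}{179} = \left(-191\right) \frac{2112}{179} = - \frac{403392}{179}$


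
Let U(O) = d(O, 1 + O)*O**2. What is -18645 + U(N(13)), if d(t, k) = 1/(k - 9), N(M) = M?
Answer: -93056/5 ≈ -18611.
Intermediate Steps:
d(t, k) = 1/(-9 + k)
U(O) = O**2/(-8 + O) (U(O) = O**2/(-9 + (1 + O)) = O**2/(-8 + O))
-18645 + U(N(13)) = -18645 + 13**2/(-8 + 13) = -18645 + 169/5 = -93056/5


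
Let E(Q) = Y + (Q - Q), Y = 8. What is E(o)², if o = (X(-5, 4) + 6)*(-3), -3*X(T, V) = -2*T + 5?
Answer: 64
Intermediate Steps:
X(T, V) = -5/3 + 2*T/3 (X(T, V) = -(-2*T + 5)/3 = -(5 - 2*T)/3 = -5/3 + 2*T/3)
o = -3 (o = ((-5/3 + (⅔)*(-5)) + 6)*(-3) = ((-5/3 - 10/3) + 6)*(-3) = (-5 + 6)*(-3) = 1*(-3) = -3)
E(Q) = 8 (E(Q) = 8 + (Q - Q) = 8 + 0 = 8)
E(o)² = 8² = 64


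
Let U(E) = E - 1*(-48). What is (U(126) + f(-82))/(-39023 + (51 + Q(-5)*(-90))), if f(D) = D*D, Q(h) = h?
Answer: -3449/19261 ≈ -0.17907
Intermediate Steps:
U(E) = 48 + E (U(E) = E + 48 = 48 + E)
f(D) = D²
(U(126) + f(-82))/(-39023 + (51 + Q(-5)*(-90))) = ((48 + 126) + (-82)²)/(-39023 + (51 - 5*(-90))) = (174 + 6724)/(-39023 + (51 + 450)) = 6898/(-39023 + 501) = 6898/(-38522) = 6898*(-1/38522) = -3449/19261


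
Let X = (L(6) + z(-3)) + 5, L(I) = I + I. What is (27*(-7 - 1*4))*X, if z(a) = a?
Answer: -4158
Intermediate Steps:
L(I) = 2*I
X = 14 (X = (2*6 - 3) + 5 = (12 - 3) + 5 = 9 + 5 = 14)
(27*(-7 - 1*4))*X = (27*(-7 - 1*4))*14 = (27*(-7 - 4))*14 = (27*(-11))*14 = -297*14 = -4158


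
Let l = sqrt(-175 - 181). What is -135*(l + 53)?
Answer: -7155 - 270*I*sqrt(89) ≈ -7155.0 - 2547.2*I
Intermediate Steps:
l = 2*I*sqrt(89) (l = sqrt(-356) = 2*I*sqrt(89) ≈ 18.868*I)
-135*(l + 53) = -135*(2*I*sqrt(89) + 53) = -135*(53 + 2*I*sqrt(89)) = -7155 - 270*I*sqrt(89)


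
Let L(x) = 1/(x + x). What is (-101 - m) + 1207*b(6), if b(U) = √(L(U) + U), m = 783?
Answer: -884 + 1207*√219/6 ≈ 2093.0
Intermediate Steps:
L(x) = 1/(2*x)
b(U) = √(U + 1/(2*U)) (b(U) = √(1/(2*U) + U) = √(U + 1/(2*U)))
(-101 - m) + 1207*b(6) = (-101 - 1*783) + 1207*(√(2/6 + 4*6)/2) = (-101 - 783) + 1207*(√(2*(⅙) + 24)/2) = -884 + 1207*(√(⅓ + 24)/2) = -884 + 1207*(√(73/3)/2) = -884 + 1207*((√219/3)/2) = -884 + 1207*(√219/6) = -884 + 1207*√219/6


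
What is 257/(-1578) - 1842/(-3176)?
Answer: 522611/1252932 ≈ 0.41711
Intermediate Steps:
257/(-1578) - 1842/(-3176) = 257*(-1/1578) - 1842*(-1/3176) = -257/1578 + 921/1588 = 522611/1252932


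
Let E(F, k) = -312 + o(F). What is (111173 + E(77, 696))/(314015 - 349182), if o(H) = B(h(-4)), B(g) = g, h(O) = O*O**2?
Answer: -110797/35167 ≈ -3.1506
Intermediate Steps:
h(O) = O**3
o(H) = -64 (o(H) = (-4)**3 = -64)
E(F, k) = -376 (E(F, k) = -312 - 64 = -376)
(111173 + E(77, 696))/(314015 - 349182) = (111173 - 376)/(314015 - 349182) = 110797/(-35167) = 110797*(-1/35167) = -110797/35167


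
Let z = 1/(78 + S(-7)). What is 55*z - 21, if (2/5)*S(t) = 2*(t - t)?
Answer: -1583/78 ≈ -20.295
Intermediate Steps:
S(t) = 0 (S(t) = 5*(2*(t - t))/2 = 5*(2*0)/2 = (5/2)*0 = 0)
z = 1/78 (z = 1/(78 + 0) = 1/78 ≈ 0.012821)
55*z - 21 = 55*(1/78) - 21 = 55/78 - 21 = -1583/78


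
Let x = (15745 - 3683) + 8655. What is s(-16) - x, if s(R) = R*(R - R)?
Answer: -20717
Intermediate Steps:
s(R) = 0 (s(R) = R*0 = 0)
x = 20717 (x = 12062 + 8655 = 20717)
s(-16) - x = 0 - 1*20717 = 0 - 20717 = -20717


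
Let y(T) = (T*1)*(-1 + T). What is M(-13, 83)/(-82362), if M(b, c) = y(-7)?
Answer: -4/5883 ≈ -0.00067993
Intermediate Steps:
y(T) = T*(-1 + T)
M(b, c) = 56 (M(b, c) = -7*(-1 - 7) = -7*(-8) = 56)
M(-13, 83)/(-82362) = 56/(-82362) = 56*(-1/82362) = -4/5883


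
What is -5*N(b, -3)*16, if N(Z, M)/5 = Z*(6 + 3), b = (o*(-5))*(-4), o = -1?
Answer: 72000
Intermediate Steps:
b = -20 (b = -1*(-5)*(-4) = 5*(-4) = -20)
N(Z, M) = 45*Z (N(Z, M) = 5*(Z*(6 + 3)) = 5*(Z*9) = 5*(9*Z) = 45*Z)
-5*N(b, -3)*16 = -225*(-20)*16 = -5*(-900)*16 = 4500*16 = 72000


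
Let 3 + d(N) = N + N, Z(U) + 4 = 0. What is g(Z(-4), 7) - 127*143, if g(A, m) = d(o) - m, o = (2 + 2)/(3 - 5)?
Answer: -18175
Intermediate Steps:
Z(U) = -4 (Z(U) = -4 + 0 = -4)
o = -2 (o = 4/(-2) = 4*(-½) = -2)
d(N) = -3 + 2*N (d(N) = -3 + (N + N) = -3 + 2*N)
g(A, m) = -7 - m (g(A, m) = (-3 + 2*(-2)) - m = (-3 - 4) - m = -7 - m)
g(Z(-4), 7) - 127*143 = (-7 - 1*7) - 127*143 = (-7 - 7) - 18161 = -14 - 18161 = -18175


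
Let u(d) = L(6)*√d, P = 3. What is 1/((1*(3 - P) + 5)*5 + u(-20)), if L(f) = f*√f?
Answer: 5/989 - 12*I*√30/4945 ≈ 0.0050556 - 0.013292*I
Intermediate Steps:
L(f) = f^(3/2)
u(d) = 6*√6*√d (u(d) = 6^(3/2)*√d = (6*√6)*√d = 6*√6*√d)
1/((1*(3 - P) + 5)*5 + u(-20)) = 1/((1*(3 - 1*3) + 5)*5 + 6*√6*√(-20)) = 1/((1*(3 - 3) + 5)*5 + 6*√6*(2*I*√5)) = 1/((1*0 + 5)*5 + 12*I*√30) = 1/((0 + 5)*5 + 12*I*√30) = 1/(5*5 + 12*I*√30) = 1/(25 + 12*I*√30)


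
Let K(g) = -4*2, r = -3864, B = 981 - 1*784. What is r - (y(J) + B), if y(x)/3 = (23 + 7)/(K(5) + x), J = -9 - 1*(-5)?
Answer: -8107/2 ≈ -4053.5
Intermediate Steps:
J = -4 (J = -9 + 5 = -4)
B = 197 (B = 981 - 784 = 197)
K(g) = -8
y(x) = 90/(-8 + x) (y(x) = 3*((23 + 7)/(-8 + x)) = 3*(30/(-8 + x)) = 90/(-8 + x))
r - (y(J) + B) = -3864 - (90/(-8 - 4) + 197) = -3864 - (90/(-12) + 197) = -3864 - (90*(-1/12) + 197) = -3864 - (-15/2 + 197) = -3864 - 1*379/2 = -3864 - 379/2 = -8107/2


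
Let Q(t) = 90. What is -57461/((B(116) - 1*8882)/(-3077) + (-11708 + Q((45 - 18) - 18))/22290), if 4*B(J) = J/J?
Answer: -7882078216260/324451243 ≈ -24294.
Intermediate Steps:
B(J) = ¼ (B(J) = (J/J)/4 = (¼)*1 = ¼)
-57461/((B(116) - 1*8882)/(-3077) + (-11708 + Q((45 - 18) - 18))/22290) = -57461/((¼ - 1*8882)/(-3077) + (-11708 + 90)/22290) = -57461/((¼ - 8882)*(-1/3077) - 11618*1/22290) = -57461/(-35527/4*(-1/3077) - 5809/11145) = -57461/(35527/12308 - 5809/11145) = -57461/324451243/137172660 = -57461*137172660/324451243 = -7882078216260/324451243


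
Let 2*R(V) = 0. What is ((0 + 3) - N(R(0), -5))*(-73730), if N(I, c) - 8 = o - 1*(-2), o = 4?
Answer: 811030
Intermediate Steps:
R(V) = 0 (R(V) = (½)*0 = 0)
N(I, c) = 14 (N(I, c) = 8 + (4 - 1*(-2)) = 8 + (4 + 2) = 8 + 6 = 14)
((0 + 3) - N(R(0), -5))*(-73730) = ((0 + 3) - 1*14)*(-73730) = (3 - 14)*(-73730) = -11*(-73730) = 811030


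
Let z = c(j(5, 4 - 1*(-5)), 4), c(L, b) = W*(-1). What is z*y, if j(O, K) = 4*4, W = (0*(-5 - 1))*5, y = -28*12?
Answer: 0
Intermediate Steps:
y = -336
W = 0 (W = (0*(-6))*5 = 0*5 = 0)
j(O, K) = 16
c(L, b) = 0 (c(L, b) = 0*(-1) = 0)
z = 0
z*y = 0*(-336) = 0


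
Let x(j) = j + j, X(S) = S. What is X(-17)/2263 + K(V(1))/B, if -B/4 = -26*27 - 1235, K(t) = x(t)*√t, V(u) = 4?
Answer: -23877/4383431 ≈ -0.0054471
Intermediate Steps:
x(j) = 2*j
K(t) = 2*t^(3/2) (K(t) = (2*t)*√t = 2*t^(3/2))
B = 7748 (B = -4*(-26*27 - 1235) = -4*(-702 - 1235) = -4*(-1937) = 7748)
X(-17)/2263 + K(V(1))/B = -17/2263 + (2*4^(3/2))/7748 = -17*1/2263 + (2*8)*(1/7748) = -17/2263 + 16*(1/7748) = -17/2263 + 4/1937 = -23877/4383431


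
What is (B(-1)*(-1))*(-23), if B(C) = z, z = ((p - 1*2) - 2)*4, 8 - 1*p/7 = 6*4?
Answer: -10672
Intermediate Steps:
p = -112 (p = 56 - 42*4 = 56 - 7*24 = 56 - 168 = -112)
z = -464 (z = ((-112 - 1*2) - 2)*4 = ((-112 - 2) - 2)*4 = (-114 - 2)*4 = -116*4 = -464)
B(C) = -464
(B(-1)*(-1))*(-23) = -464*(-1)*(-23) = 464*(-23) = -10672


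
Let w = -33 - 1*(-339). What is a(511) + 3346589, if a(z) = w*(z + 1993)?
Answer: 4112813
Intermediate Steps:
w = 306 (w = -33 + 339 = 306)
a(z) = 609858 + 306*z (a(z) = 306*(z + 1993) = 306*(1993 + z) = 609858 + 306*z)
a(511) + 3346589 = (609858 + 306*511) + 3346589 = (609858 + 156366) + 3346589 = 766224 + 3346589 = 4112813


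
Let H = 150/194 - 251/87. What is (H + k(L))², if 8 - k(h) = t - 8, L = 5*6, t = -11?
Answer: 44113020961/71216721 ≈ 619.42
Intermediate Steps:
L = 30
H = -17822/8439 (H = 150*(1/194) - 251*1/87 = 75/97 - 251/87 = -17822/8439 ≈ -2.1119)
k(h) = 27 (k(h) = 8 - (-11 - 8) = 8 - 1*(-19) = 8 + 19 = 27)
(H + k(L))² = (-17822/8439 + 27)² = (210031/8439)² = 44113020961/71216721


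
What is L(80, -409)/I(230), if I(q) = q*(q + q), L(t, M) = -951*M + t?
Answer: 389039/105800 ≈ 3.6771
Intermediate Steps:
L(t, M) = t - 951*M
I(q) = 2*q² (I(q) = q*(2*q) = 2*q²)
L(80, -409)/I(230) = (80 - 951*(-409))/((2*230²)) = (80 + 388959)/((2*52900)) = 389039/105800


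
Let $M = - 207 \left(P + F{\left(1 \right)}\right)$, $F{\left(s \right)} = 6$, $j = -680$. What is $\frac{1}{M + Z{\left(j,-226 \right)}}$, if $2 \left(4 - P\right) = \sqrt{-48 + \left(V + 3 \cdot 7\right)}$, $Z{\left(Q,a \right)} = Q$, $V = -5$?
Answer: $- \frac{1375}{3952646} - \frac{207 i \sqrt{2}}{3952646} \approx -0.00034787 - 7.4062 \cdot 10^{-5} i$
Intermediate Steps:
$P = 4 - 2 i \sqrt{2}$ ($P = 4 - \frac{\sqrt{-48 + \left(-5 + 3 \cdot 7\right)}}{2} = 4 - \frac{\sqrt{-48 + \left(-5 + 21\right)}}{2} = 4 - \frac{\sqrt{-48 + 16}}{2} = 4 - \frac{\sqrt{-32}}{2} = 4 - \frac{4 i \sqrt{2}}{2} = 4 - 2 i \sqrt{2} \approx 4.0 - 2.8284 i$)
$M = -2070 + 414 i \sqrt{2}$ ($M = - 207 \left(\left(4 - 2 i \sqrt{2}\right) + 6\right) = - 207 \left(10 - 2 i \sqrt{2}\right) = -2070 + 414 i \sqrt{2} \approx -2070.0 + 585.48 i$)
$\frac{1}{M + Z{\left(j,-226 \right)}} = \frac{1}{\left(-2070 + 414 i \sqrt{2}\right) - 680} = \frac{1}{-2750 + 414 i \sqrt{2}}$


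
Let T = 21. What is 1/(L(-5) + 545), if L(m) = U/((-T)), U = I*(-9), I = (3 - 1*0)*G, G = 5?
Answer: 7/3860 ≈ 0.0018135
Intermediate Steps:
I = 15 (I = (3 - 1*0)*5 = (3 + 0)*5 = 3*5 = 15)
U = -135 (U = 15*(-9) = -135)
L(m) = 45/7 (L(m) = -135/((-1*21)) = -135/(-21) = -135*(-1/21) = 45/7)
1/(L(-5) + 545) = 1/(45/7 + 545) = 1/(3860/7) = 7/3860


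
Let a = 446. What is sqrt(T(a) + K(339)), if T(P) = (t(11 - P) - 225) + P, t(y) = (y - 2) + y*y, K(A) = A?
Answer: 2*sqrt(47337) ≈ 435.14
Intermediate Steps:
t(y) = -2 + y + y**2 (t(y) = (-2 + y) + y**2 = -2 + y + y**2)
T(P) = -216 + (11 - P)**2 (T(P) = ((-2 + (11 - P) + (11 - P)**2) - 225) + P = ((9 + (11 - P)**2 - P) - 225) + P = (-216 + (11 - P)**2 - P) + P = -216 + (11 - P)**2)
sqrt(T(a) + K(339)) = sqrt((-216 + (-11 + 446)**2) + 339) = sqrt((-216 + 435**2) + 339) = sqrt((-216 + 189225) + 339) = sqrt(189009 + 339) = sqrt(189348) = 2*sqrt(47337)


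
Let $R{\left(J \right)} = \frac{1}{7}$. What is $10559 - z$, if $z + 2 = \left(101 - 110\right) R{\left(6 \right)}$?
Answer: $\frac{73936}{7} \approx 10562.0$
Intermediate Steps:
$R{\left(J \right)} = \frac{1}{7}$
$z = - \frac{23}{7}$ ($z = -2 + \left(101 - 110\right) \frac{1}{7} = -2 - \frac{9}{7} = - \frac{23}{7} \approx -3.2857$)
$10559 - z = 10559 - - \frac{23}{7} = 10559 + \frac{23}{7} = \frac{73936}{7}$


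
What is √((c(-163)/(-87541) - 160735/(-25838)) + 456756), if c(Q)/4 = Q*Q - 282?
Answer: √2336844576125319068186722/2261884358 ≈ 675.84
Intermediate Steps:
c(Q) = -1128 + 4*Q² (c(Q) = 4*(Q*Q - 282) = 4*(Q² - 282) = 4*(-282 + Q²) = -1128 + 4*Q²)
√((c(-163)/(-87541) - 160735/(-25838)) + 456756) = √(((-1128 + 4*(-163)²)/(-87541) - 160735/(-25838)) + 456756) = √(((-1128 + 4*26569)*(-1/87541) - 160735*(-1/25838)) + 456756) = √(((-1128 + 106276)*(-1/87541) + 160735/25838) + 456756) = √((105148*(-1/87541) + 160735/25838) + 456756) = √((-105148/87541 + 160735/25838) + 456756) = √(11354088611/2261884358 + 456756) = √(1033140605911259/2261884358) = √2336844576125319068186722/2261884358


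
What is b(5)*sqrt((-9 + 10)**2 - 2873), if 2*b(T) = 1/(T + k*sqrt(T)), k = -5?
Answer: -I*sqrt(718)/20 - I*sqrt(3590)/20 ≈ -4.3356*I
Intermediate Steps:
b(T) = 1/(2*(T - 5*sqrt(T)))
b(5)*sqrt((-9 + 10)**2 - 2873) = (1/(2*(5 - 5*sqrt(5))))*sqrt((-9 + 10)**2 - 2873) = (1/(2*(5 - 5*sqrt(5))))*sqrt(1**2 - 2873) = (1/(2*(5 - 5*sqrt(5))))*sqrt(1 - 2873) = (1/(2*(5 - 5*sqrt(5))))*sqrt(-2872) = (1/(2*(5 - 5*sqrt(5))))*(2*I*sqrt(718)) = I*sqrt(718)/(5 - 5*sqrt(5))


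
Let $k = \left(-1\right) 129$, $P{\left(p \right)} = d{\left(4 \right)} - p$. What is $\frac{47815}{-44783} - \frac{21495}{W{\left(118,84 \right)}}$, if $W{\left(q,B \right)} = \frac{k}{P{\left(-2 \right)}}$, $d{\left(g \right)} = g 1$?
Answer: $\frac{1923165125}{1925669} \approx 998.7$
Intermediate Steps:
$d{\left(g \right)} = g$
$P{\left(p \right)} = 4 - p$
$k = -129$
$W{\left(q,B \right)} = - \frac{43}{2}$ ($W{\left(q,B \right)} = - \frac{129}{4 - -2} = - \frac{129}{4 + 2} = - \frac{129}{6} = \left(-129\right) \frac{1}{6} = - \frac{43}{2}$)
$\frac{47815}{-44783} - \frac{21495}{W{\left(118,84 \right)}} = \frac{47815}{-44783} - \frac{21495}{- \frac{43}{2}} = 47815 \left(- \frac{1}{44783}\right) - - \frac{42990}{43} = - \frac{47815}{44783} + \frac{42990}{43} = \frac{1923165125}{1925669}$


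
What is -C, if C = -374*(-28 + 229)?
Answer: 75174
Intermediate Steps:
C = -75174 (C = -374*201 = -75174)
-C = -1*(-75174) = 75174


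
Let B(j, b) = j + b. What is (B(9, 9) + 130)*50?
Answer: 7400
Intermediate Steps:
B(j, b) = b + j
(B(9, 9) + 130)*50 = ((9 + 9) + 130)*50 = (18 + 130)*50 = 148*50 = 7400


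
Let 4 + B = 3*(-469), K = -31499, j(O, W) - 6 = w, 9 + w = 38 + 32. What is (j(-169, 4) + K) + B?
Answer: -32843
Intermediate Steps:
w = 61 (w = -9 + (38 + 32) = -9 + 70 = 61)
j(O, W) = 67 (j(O, W) = 6 + 61 = 67)
B = -1411 (B = -4 + 3*(-469) = -4 - 1407 = -1411)
(j(-169, 4) + K) + B = (67 - 31499) - 1411 = -31432 - 1411 = -32843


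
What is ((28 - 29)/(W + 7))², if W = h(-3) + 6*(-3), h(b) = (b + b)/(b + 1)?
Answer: 1/64 ≈ 0.015625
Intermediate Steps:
h(b) = 2*b/(1 + b) (h(b) = (2*b)/(1 + b) = 2*b/(1 + b))
W = -15 (W = 2*(-3)/(1 - 3) + 6*(-3) = 2*(-3)/(-2) - 18 = 2*(-3)*(-½) - 18 = 3 - 18 = -15)
((28 - 29)/(W + 7))² = ((28 - 29)/(-15 + 7))² = (-1/(-8))² = (-1*(-⅛))² = (⅛)² = 1/64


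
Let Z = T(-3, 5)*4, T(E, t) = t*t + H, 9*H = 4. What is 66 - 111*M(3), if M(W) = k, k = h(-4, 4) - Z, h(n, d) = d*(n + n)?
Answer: 44746/3 ≈ 14915.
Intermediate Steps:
H = 4/9 (H = (⅑)*4 = 4/9 ≈ 0.44444)
h(n, d) = 2*d*n (h(n, d) = d*(2*n) = 2*d*n)
T(E, t) = 4/9 + t² (T(E, t) = t*t + 4/9 = t² + 4/9 = 4/9 + t²)
Z = 916/9 (Z = (4/9 + 5²)*4 = (4/9 + 25)*4 = (229/9)*4 = 916/9 ≈ 101.78)
k = -1204/9 (k = 2*4*(-4) - 1*916/9 = -32 - 916/9 = -1204/9 ≈ -133.78)
M(W) = -1204/9
66 - 111*M(3) = 66 - 111*(-1204/9) = 66 + 44548/3 = 44746/3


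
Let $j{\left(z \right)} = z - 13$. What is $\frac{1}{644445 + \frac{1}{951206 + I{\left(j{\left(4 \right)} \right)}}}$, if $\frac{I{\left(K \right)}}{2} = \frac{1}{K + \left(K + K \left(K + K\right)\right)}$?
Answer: $\frac{68486833}{44135997092757} \approx 1.5517 \cdot 10^{-6}$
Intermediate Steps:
$j{\left(z \right)} = -13 + z$ ($j{\left(z \right)} = z - 13 = -13 + z$)
$I{\left(K \right)} = \frac{2}{2 K + 2 K^{2}}$ ($I{\left(K \right)} = \frac{2}{K + \left(K + K \left(K + K\right)\right)} = \frac{2}{K + \left(K + K 2 K\right)} = \frac{2}{K + \left(K + 2 K^{2}\right)} = \frac{2}{2 K + 2 K^{2}}$)
$\frac{1}{644445 + \frac{1}{951206 + I{\left(j{\left(4 \right)} \right)}}} = \frac{1}{644445 + \frac{1}{951206 + \frac{1}{\left(-13 + 4\right) \left(1 + \left(-13 + 4\right)\right)}}} = \frac{1}{644445 + \frac{1}{951206 + \frac{1}{\left(-9\right) \left(1 - 9\right)}}} = \frac{1}{644445 + \frac{1}{951206 - \frac{1}{9 \left(-8\right)}}} = \frac{1}{644445 + \frac{1}{951206 - - \frac{1}{72}}} = \frac{1}{644445 + \frac{1}{951206 + \frac{1}{72}}} = \frac{1}{644445 + \frac{1}{\frac{68486833}{72}}} = \frac{1}{644445 + \frac{72}{68486833}} = \frac{1}{\frac{44135997092757}{68486833}} = \frac{68486833}{44135997092757}$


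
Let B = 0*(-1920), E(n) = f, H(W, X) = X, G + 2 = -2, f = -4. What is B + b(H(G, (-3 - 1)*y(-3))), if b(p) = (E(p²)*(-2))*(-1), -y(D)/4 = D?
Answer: -8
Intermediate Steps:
G = -4 (G = -2 - 2 = -4)
y(D) = -4*D
E(n) = -4
B = 0
b(p) = -8 (b(p) = -4*(-2)*(-1) = 8*(-1) = -8)
B + b(H(G, (-3 - 1)*y(-3))) = 0 - 8 = -8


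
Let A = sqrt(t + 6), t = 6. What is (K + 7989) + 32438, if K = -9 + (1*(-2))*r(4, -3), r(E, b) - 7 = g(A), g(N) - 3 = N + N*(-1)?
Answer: 40398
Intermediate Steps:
A = 2*sqrt(3) (A = sqrt(6 + 6) = sqrt(12) = 2*sqrt(3) ≈ 3.4641)
g(N) = 3 (g(N) = 3 + (N + N*(-1)) = 3 + (N - N) = 3 + 0 = 3)
r(E, b) = 10 (r(E, b) = 7 + 3 = 10)
K = -29 (K = -9 + (1*(-2))*10 = -9 - 2*10 = -9 - 20 = -29)
(K + 7989) + 32438 = (-29 + 7989) + 32438 = 7960 + 32438 = 40398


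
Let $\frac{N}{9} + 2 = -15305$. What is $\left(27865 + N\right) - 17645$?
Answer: $-127543$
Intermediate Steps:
$N = -137763$ ($N = -18 + 9 \left(-15305\right) = -18 - 137745 = -137763$)
$\left(27865 + N\right) - 17645 = \left(27865 - 137763\right) - 17645 = -109898 - 17645 = -127543$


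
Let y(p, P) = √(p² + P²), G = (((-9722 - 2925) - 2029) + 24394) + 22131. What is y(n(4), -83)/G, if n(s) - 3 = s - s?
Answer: √6898/31849 ≈ 0.0026077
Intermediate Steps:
n(s) = 3 (n(s) = 3 + (s - s) = 3 + 0 = 3)
G = 31849 (G = ((-12647 - 2029) + 24394) + 22131 = (-14676 + 24394) + 22131 = 9718 + 22131 = 31849)
y(p, P) = √(P² + p²)
y(n(4), -83)/G = √((-83)² + 3²)/31849 = √(6889 + 9)*(1/31849) = √6898*(1/31849) = √6898/31849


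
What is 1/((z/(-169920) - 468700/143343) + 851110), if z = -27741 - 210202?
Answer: 2706315840/2303367415244561 ≈ 1.1749e-6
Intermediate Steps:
z = -237943
1/((z/(-169920) - 468700/143343) + 851110) = 1/((-237943/(-169920) - 468700/143343) + 851110) = 1/((-237943*(-1/169920) - 468700*1/143343) + 851110) = 1/((237943/169920 - 468700/143343) + 851110) = 1/(-5059337839/2706315840 + 851110) = 1/(2303367415244561/2706315840) = 2706315840/2303367415244561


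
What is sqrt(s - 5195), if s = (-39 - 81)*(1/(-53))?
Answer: I*sqrt(14586395)/53 ≈ 72.061*I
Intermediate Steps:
s = 120/53 (s = -120*(-1)/53 = -120*(-1/53) = 120/53 ≈ 2.2642)
sqrt(s - 5195) = sqrt(120/53 - 5195) = sqrt(-275215/53) = I*sqrt(14586395)/53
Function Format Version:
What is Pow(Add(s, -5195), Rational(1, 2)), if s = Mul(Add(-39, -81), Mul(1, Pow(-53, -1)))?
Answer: Mul(Rational(1, 53), I, Pow(14586395, Rational(1, 2))) ≈ Mul(72.061, I)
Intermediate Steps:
s = Rational(120, 53) (s = Mul(-120, Mul(1, Rational(-1, 53))) = Mul(-120, Rational(-1, 53)) = Rational(120, 53) ≈ 2.2642)
Pow(Add(s, -5195), Rational(1, 2)) = Pow(Add(Rational(120, 53), -5195), Rational(1, 2)) = Pow(Rational(-275215, 53), Rational(1, 2)) = Mul(Rational(1, 53), I, Pow(14586395, Rational(1, 2)))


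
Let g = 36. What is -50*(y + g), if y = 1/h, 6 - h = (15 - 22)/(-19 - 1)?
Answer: -204400/113 ≈ -1808.8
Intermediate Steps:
h = 113/20 (h = 6 - (15 - 22)/(-19 - 1) = 6 - (-7)/(-20) = 6 - (-7)*(-1)/20 = 6 - 1*7/20 = 6 - 7/20 = 113/20 ≈ 5.6500)
y = 20/113 (y = 1/(113/20) = 20/113 ≈ 0.17699)
-50*(y + g) = -50*(20/113 + 36) = -50*4088/113 = -204400/113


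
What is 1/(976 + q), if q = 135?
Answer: 1/1111 ≈ 0.00090009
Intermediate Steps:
1/(976 + q) = 1/(976 + 135) = 1/1111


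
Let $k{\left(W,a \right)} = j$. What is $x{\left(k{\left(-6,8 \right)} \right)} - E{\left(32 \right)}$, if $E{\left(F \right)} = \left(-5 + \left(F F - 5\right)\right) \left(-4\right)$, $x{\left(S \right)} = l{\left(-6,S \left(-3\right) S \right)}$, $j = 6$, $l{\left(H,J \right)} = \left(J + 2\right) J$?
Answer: $15504$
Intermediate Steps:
$l{\left(H,J \right)} = J \left(2 + J\right)$ ($l{\left(H,J \right)} = \left(2 + J\right) J = J \left(2 + J\right)$)
$k{\left(W,a \right)} = 6$
$x{\left(S \right)} = - 3 S^{2} \left(2 - 3 S^{2}\right)$ ($x{\left(S \right)} = S \left(-3\right) S \left(2 + S \left(-3\right) S\right) = - 3 S S \left(2 + - 3 S S\right) = - 3 S^{2} \left(2 - 3 S^{2}\right)$)
$E{\left(F \right)} = 40 - 4 F^{2}$ ($E{\left(F \right)} = \left(-5 + \left(F^{2} - 5\right)\right) \left(-4\right) = \left(-5 + \left(-5 + F^{2}\right)\right) \left(-4\right) = \left(-10 + F^{2}\right) \left(-4\right) = 40 - 4 F^{2}$)
$x{\left(k{\left(-6,8 \right)} \right)} - E{\left(32 \right)} = 6^{2} \left(-6 + 9 \cdot 6^{2}\right) - \left(40 - 4 \cdot 32^{2}\right) = 36 \left(-6 + 9 \cdot 36\right) - \left(40 - 4096\right) = 36 \left(-6 + 324\right) - \left(40 - 4096\right) = 36 \cdot 318 - -4056 = 11448 + 4056 = 15504$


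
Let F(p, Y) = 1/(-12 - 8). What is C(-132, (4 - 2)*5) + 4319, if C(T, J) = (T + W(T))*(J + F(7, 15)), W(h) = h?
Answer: 8461/5 ≈ 1692.2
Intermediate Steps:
F(p, Y) = -1/20 (F(p, Y) = 1/(-20) = -1/20)
C(T, J) = 2*T*(-1/20 + J) (C(T, J) = (T + T)*(J - 1/20) = (2*T)*(-1/20 + J) = 2*T*(-1/20 + J))
C(-132, (4 - 2)*5) + 4319 = (1/10)*(-132)*(-1 + 20*((4 - 2)*5)) + 4319 = (1/10)*(-132)*(-1 + 20*(2*5)) + 4319 = (1/10)*(-132)*(-1 + 20*10) + 4319 = (1/10)*(-132)*(-1 + 200) + 4319 = (1/10)*(-132)*199 + 4319 = -13134/5 + 4319 = 8461/5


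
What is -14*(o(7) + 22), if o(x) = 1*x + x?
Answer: -504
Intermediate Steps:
o(x) = 2*x (o(x) = x + x = 2*x)
-14*(o(7) + 22) = -14*(2*7 + 22) = -14*(14 + 22) = -14*36 = -504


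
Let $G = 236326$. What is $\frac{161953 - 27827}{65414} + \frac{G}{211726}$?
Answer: $\frac{10964247610}{3462461141} \approx 3.1666$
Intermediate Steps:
$\frac{161953 - 27827}{65414} + \frac{G}{211726} = \frac{161953 - 27827}{65414} + \frac{236326}{211726} = 134126 \cdot \frac{1}{65414} + 236326 \cdot \frac{1}{211726} = \frac{67063}{32707} + \frac{118163}{105863} = \frac{10964247610}{3462461141}$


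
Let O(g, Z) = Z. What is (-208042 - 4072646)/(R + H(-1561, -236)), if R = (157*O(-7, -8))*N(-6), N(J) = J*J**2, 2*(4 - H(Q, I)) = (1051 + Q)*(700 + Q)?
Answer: -4280688/51745 ≈ -82.727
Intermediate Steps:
H(Q, I) = 4 - (700 + Q)*(1051 + Q)/2 (H(Q, I) = 4 - (1051 + Q)*(700 + Q)/2 = 4 - (700 + Q)*(1051 + Q)/2)
N(J) = J**3
R = 271296 (R = (157*(-8))*(-6)**3 = -1256*(-216) = 271296)
(-208042 - 4072646)/(R + H(-1561, -236)) = (-208042 - 4072646)/(271296 + (-367846 - 1751/2*(-1561) - 1/2*(-1561)**2)) = -4280688/(271296 + (-367846 + 2733311/2 - 1/2*2436721)) = -4280688/(271296 + (-367846 + 2733311/2 - 2436721/2)) = -4280688/(271296 - 219551) = -4280688/51745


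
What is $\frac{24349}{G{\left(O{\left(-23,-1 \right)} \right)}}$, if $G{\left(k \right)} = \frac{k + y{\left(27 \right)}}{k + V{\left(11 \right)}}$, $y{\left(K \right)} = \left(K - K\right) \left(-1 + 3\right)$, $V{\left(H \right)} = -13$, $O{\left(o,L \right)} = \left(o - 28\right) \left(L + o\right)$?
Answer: $\frac{29486639}{1224} \approx 24090.0$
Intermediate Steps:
$O{\left(o,L \right)} = \left(-28 + o\right) \left(L + o\right)$
$y{\left(K \right)} = 0$ ($y{\left(K \right)} = 0 \cdot 2 = 0$)
$G{\left(k \right)} = \frac{k}{-13 + k}$ ($G{\left(k \right)} = \frac{k + 0}{k - 13} = \frac{k}{-13 + k}$)
$\frac{24349}{G{\left(O{\left(-23,-1 \right)} \right)}} = \frac{24349}{\left(\left(-23\right)^{2} - -28 - -644 - -23\right) \frac{1}{-13 - \left(-695 - 529\right)}} = \frac{24349}{\left(529 + 28 + 644 + 23\right) \frac{1}{-13 + \left(529 + 28 + 644 + 23\right)}} = \frac{24349}{1224 \frac{1}{-13 + 1224}} = \frac{24349}{1224 \cdot \frac{1}{1211}} = \frac{24349}{\frac{1224}{1211}} = 24349 \cdot \frac{1211}{1224} = \frac{29486639}{1224}$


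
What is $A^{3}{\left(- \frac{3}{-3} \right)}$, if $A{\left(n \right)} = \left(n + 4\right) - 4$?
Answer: $1$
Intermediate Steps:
$A{\left(n \right)} = n$ ($A{\left(n \right)} = \left(4 + n\right) - 4 = n$)
$A^{3}{\left(- \frac{3}{-3} \right)} = \left(- \frac{3}{-3}\right)^{3} = \left(\left(-3\right) \left(- \frac{1}{3}\right)\right)^{3} = 1^{3} = 1$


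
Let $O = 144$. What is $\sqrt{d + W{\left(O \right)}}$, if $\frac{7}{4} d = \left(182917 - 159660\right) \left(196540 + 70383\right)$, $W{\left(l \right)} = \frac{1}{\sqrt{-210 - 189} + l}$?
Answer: $\sqrt{\frac{24831312844}{7} + \frac{1}{144 + i \sqrt{399}}} \approx 59560.0 - 7.0 \cdot 10^{-9} i$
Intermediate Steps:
$W{\left(l \right)} = \frac{1}{l + i \sqrt{399}}$ ($W{\left(l \right)} = \frac{1}{\sqrt{-399} + l} = \frac{1}{i \sqrt{399} + l} = \frac{1}{l + i \sqrt{399}}$)
$d = \frac{24831312844}{7}$ ($d = \frac{4 \left(182917 - 159660\right) \left(196540 + 70383\right)}{7} = \frac{4 \cdot 23257 \cdot 266923}{7} = \frac{4}{7} \cdot 6207828211 = \frac{24831312844}{7} \approx 3.5473 \cdot 10^{9}$)
$\sqrt{d + W{\left(O \right)}} = \sqrt{\frac{24831312844}{7} + \frac{1}{144 + i \sqrt{399}}}$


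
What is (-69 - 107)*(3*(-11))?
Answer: 5808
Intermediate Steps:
(-69 - 107)*(3*(-11)) = -176*(-33) = 5808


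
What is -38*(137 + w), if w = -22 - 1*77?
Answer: -1444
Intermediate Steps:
w = -99 (w = -22 - 77 = -99)
-38*(137 + w) = -38*(137 - 99) = -38*38 = -1444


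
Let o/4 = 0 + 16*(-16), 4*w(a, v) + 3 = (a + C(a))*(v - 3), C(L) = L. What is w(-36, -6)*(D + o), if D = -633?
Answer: -1068765/4 ≈ -2.6719e+5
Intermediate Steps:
w(a, v) = -¾ + a*(-3 + v)/2 (w(a, v) = -¾ + ((a + a)*(v - 3))/4 = -¾ + ((2*a)*(-3 + v))/4 = -¾ + (2*a*(-3 + v))/4 = -¾ + a*(-3 + v)/2)
o = -1024 (o = 4*(0 + 16*(-16)) = 4*(0 - 256) = 4*(-256) = -1024)
w(-36, -6)*(D + o) = (-¾ - 3/2*(-36) + (½)*(-36)*(-6))*(-633 - 1024) = (-¾ + 54 + 108)*(-1657) = (645/4)*(-1657) = -1068765/4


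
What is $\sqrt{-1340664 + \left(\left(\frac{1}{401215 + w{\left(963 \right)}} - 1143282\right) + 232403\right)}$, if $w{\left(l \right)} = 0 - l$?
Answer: $\frac{i \sqrt{90175233512596605}}{200126} \approx 1500.5 i$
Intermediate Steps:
$w{\left(l \right)} = - l$
$\sqrt{-1340664 + \left(\left(\frac{1}{401215 + w{\left(963 \right)}} - 1143282\right) + 232403\right)} = \sqrt{-1340664 + \left(\left(\frac{1}{401215 - 963} - 1143282\right) + 232403\right)} = \sqrt{-1340664 + \left(\left(\frac{1}{400252} - 1143282\right) + 232403\right)} = \sqrt{-1340664 + \left(- \frac{457600907063}{400252} + 232403\right)} = \sqrt{-1340664 - \frac{364581141507}{400252}} = \sqrt{- \frac{901184588835}{400252}} = \frac{i \sqrt{90175233512596605}}{200126}$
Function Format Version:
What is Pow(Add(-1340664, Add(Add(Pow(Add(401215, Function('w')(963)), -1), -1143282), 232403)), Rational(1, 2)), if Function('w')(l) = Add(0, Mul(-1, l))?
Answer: Mul(Rational(1, 200126), I, Pow(90175233512596605, Rational(1, 2))) ≈ Mul(1500.5, I)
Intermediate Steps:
Function('w')(l) = Mul(-1, l)
Pow(Add(-1340664, Add(Add(Pow(Add(401215, Function('w')(963)), -1), -1143282), 232403)), Rational(1, 2)) = Pow(Add(-1340664, Add(Add(Pow(Add(401215, Mul(-1, 963)), -1), -1143282), 232403)), Rational(1, 2)) = Pow(Add(-1340664, Add(Add(Pow(Add(401215, -963), -1), -1143282), 232403)), Rational(1, 2)) = Pow(Add(-1340664, Add(Add(Pow(400252, -1), -1143282), 232403)), Rational(1, 2)) = Pow(Add(-1340664, Add(Add(Rational(1, 400252), -1143282), 232403)), Rational(1, 2)) = Pow(Add(-1340664, Add(Rational(-457600907063, 400252), 232403)), Rational(1, 2)) = Pow(Add(-1340664, Rational(-364581141507, 400252)), Rational(1, 2)) = Pow(Rational(-901184588835, 400252), Rational(1, 2)) = Mul(Rational(1, 200126), I, Pow(90175233512596605, Rational(1, 2)))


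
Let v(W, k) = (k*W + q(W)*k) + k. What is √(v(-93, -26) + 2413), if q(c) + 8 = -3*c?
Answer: 3*I*√249 ≈ 47.339*I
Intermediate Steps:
q(c) = -8 - 3*c
v(W, k) = k + W*k + k*(-8 - 3*W) (v(W, k) = (k*W + (-8 - 3*W)*k) + k = (W*k + k*(-8 - 3*W)) + k = k + W*k + k*(-8 - 3*W))
√(v(-93, -26) + 2413) = √(-26*(-7 - 2*(-93)) + 2413) = √(-26*(-7 + 186) + 2413) = √(-26*179 + 2413) = √(-4654 + 2413) = √(-2241) = 3*I*√249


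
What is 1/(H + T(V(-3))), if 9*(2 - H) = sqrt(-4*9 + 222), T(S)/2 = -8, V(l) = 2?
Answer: -189/2615 + 3*sqrt(186)/5230 ≈ -0.064452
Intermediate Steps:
T(S) = -16 (T(S) = 2*(-8) = -16)
H = 2 - sqrt(186)/9 (H = 2 - sqrt(-4*9 + 222)/9 = 2 - sqrt(-36 + 222)/9 = 2 - sqrt(186)/9 ≈ 0.48465)
1/(H + T(V(-3))) = 1/((2 - sqrt(186)/9) - 16) = 1/(-14 - sqrt(186)/9)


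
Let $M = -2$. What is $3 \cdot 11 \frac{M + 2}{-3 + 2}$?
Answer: $0$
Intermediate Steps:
$3 \cdot 11 \frac{M + 2}{-3 + 2} = 3 \cdot 11 \frac{-2 + 2}{-3 + 2} = 33 \frac{0}{-1} = 33 \cdot 0 \left(-1\right) = 33 \cdot 0 = 0$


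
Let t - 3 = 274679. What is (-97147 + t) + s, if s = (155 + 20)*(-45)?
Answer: 169660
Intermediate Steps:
t = 274682 (t = 3 + 274679 = 274682)
s = -7875 (s = 175*(-45) = -7875)
(-97147 + t) + s = (-97147 + 274682) - 7875 = 177535 - 7875 = 169660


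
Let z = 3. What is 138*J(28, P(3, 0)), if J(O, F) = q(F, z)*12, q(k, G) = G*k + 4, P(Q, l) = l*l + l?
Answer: 6624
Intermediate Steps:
P(Q, l) = l + l² (P(Q, l) = l² + l = l + l²)
q(k, G) = 4 + G*k
J(O, F) = 48 + 36*F (J(O, F) = (4 + 3*F)*12 = 48 + 36*F)
138*J(28, P(3, 0)) = 138*(48 + 36*(0*(1 + 0))) = 138*(48 + 36*(0*1)) = 138*(48 + 36*0) = 138*(48 + 0) = 138*48 = 6624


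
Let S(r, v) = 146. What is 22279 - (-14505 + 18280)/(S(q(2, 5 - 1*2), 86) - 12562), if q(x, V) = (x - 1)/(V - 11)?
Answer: 276619839/12416 ≈ 22279.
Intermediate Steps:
q(x, V) = (-1 + x)/(-11 + V)
22279 - (-14505 + 18280)/(S(q(2, 5 - 1*2), 86) - 12562) = 22279 - (-14505 + 18280)/(146 - 12562) = 22279 - 3775/(-12416) = 22279 - 3775*(-1)/12416 = 22279 - 1*(-3775/12416) = 22279 + 3775/12416 = 276619839/12416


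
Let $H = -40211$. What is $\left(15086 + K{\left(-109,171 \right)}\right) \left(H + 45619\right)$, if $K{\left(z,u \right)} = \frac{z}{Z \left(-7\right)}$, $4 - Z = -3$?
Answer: $\frac{3998258784}{49} \approx 8.1597 \cdot 10^{7}$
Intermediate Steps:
$Z = 7$ ($Z = 4 - -3 = 4 + 3 = 7$)
$K{\left(z,u \right)} = - \frac{z}{49}$ ($K{\left(z,u \right)} = \frac{z}{7 \left(-7\right)} = \frac{z}{-49} = z \left(- \frac{1}{49}\right) = - \frac{z}{49}$)
$\left(15086 + K{\left(-109,171 \right)}\right) \left(H + 45619\right) = \left(15086 - - \frac{109}{49}\right) \left(-40211 + 45619\right) = \left(15086 + \frac{109}{49}\right) 5408 = \frac{739323}{49} \cdot 5408 = \frac{3998258784}{49}$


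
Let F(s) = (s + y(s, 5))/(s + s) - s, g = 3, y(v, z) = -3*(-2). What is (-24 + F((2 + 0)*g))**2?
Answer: 841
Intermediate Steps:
y(v, z) = 6
F(s) = -s + (6 + s)/(2*s) (F(s) = (s + 6)/(s + s) - s = (6 + s)/((2*s)) - s = (6 + s)*(1/(2*s)) - s = (6 + s)/(2*s) - s = -s + (6 + s)/(2*s))
(-24 + F((2 + 0)*g))**2 = (-24 + (1/2 - (2 + 0)*3 + 3/(((2 + 0)*3))))**2 = (-24 + (1/2 - 2*3 + 3/((2*3))))**2 = (-24 + (1/2 - 1*6 + 3/6))**2 = (-24 + (1/2 - 6 + 3*(1/6)))**2 = (-24 + (1/2 - 6 + 1/2))**2 = (-24 - 5)**2 = (-29)**2 = 841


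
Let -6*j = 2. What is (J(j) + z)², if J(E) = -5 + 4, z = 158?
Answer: 24649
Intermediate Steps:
j = -⅓ (j = -⅙*2 = -⅓ ≈ -0.33333)
J(E) = -1
(J(j) + z)² = (-1 + 158)² = 157² = 24649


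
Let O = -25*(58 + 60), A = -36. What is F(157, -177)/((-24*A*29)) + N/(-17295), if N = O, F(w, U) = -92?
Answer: 1205401/7222392 ≈ 0.16690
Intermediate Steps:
O = -2950 (O = -25*118 = -2950)
N = -2950
F(157, -177)/((-24*A*29)) + N/(-17295) = -92/(-24*(-36)*29) - 2950/(-17295) = -92/(864*29) - 2950*(-1/17295) = -92/25056 + 590/3459 = -92*1/25056 + 590/3459 = -23/6264 + 590/3459 = 1205401/7222392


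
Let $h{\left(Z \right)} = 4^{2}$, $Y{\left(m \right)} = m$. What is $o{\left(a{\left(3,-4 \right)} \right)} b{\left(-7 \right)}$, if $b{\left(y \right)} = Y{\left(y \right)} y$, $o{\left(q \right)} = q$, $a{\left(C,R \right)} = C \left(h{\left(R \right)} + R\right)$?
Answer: $1764$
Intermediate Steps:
$h{\left(Z \right)} = 16$
$a{\left(C,R \right)} = C \left(16 + R\right)$
$b{\left(y \right)} = y^{2}$ ($b{\left(y \right)} = y y = y^{2}$)
$o{\left(a{\left(3,-4 \right)} \right)} b{\left(-7 \right)} = 3 \left(16 - 4\right) \left(-7\right)^{2} = 3 \cdot 12 \cdot 49 = 36 \cdot 49 = 1764$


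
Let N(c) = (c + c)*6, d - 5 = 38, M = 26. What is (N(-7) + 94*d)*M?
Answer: 102908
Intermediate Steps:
d = 43 (d = 5 + 38 = 43)
N(c) = 12*c (N(c) = (2*c)*6 = 12*c)
(N(-7) + 94*d)*M = (12*(-7) + 94*43)*26 = (-84 + 4042)*26 = 3958*26 = 102908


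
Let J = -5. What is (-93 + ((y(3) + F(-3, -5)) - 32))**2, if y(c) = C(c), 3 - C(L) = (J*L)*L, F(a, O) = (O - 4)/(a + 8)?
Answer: 155236/25 ≈ 6209.4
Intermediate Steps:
F(a, O) = (-4 + O)/(8 + a)
C(L) = 3 + 5*L**2 (C(L) = 3 - (-5*L)*L = 3 - (-5)*L**2 = 3 + 5*L**2)
y(c) = 3 + 5*c**2
(-93 + ((y(3) + F(-3, -5)) - 32))**2 = (-93 + (((3 + 5*3**2) + (-4 - 5)/(8 - 3)) - 32))**2 = (-93 + (((3 + 5*9) - 9/5) - 32))**2 = (-93 + (((3 + 45) + (1/5)*(-9)) - 32))**2 = (-93 + ((48 - 9/5) - 32))**2 = (-93 + (231/5 - 32))**2 = (-93 + 71/5)**2 = (-394/5)**2 = 155236/25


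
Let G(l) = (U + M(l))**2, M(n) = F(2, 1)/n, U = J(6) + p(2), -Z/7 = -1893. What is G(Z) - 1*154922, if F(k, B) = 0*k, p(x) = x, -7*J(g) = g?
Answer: -7591114/49 ≈ -1.5492e+5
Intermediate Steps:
Z = 13251 (Z = -7*(-1893) = 13251)
J(g) = -g/7
U = 8/7 (U = -1/7*6 + 2 = -6/7 + 2 = 8/7 ≈ 1.1429)
F(k, B) = 0
M(n) = 0 (M(n) = 0/n = 0)
G(l) = 64/49 (G(l) = (8/7 + 0)**2 = (8/7)**2 = 64/49)
G(Z) - 1*154922 = 64/49 - 1*154922 = 64/49 - 154922 = -7591114/49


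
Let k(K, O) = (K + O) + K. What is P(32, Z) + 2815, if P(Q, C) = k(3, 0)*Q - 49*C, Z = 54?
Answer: 361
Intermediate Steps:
k(K, O) = O + 2*K
P(Q, C) = -49*C + 6*Q (P(Q, C) = (0 + 2*3)*Q - 49*C = (0 + 6)*Q - 49*C = 6*Q - 49*C = -49*C + 6*Q)
P(32, Z) + 2815 = (-49*54 + 6*32) + 2815 = (-2646 + 192) + 2815 = -2454 + 2815 = 361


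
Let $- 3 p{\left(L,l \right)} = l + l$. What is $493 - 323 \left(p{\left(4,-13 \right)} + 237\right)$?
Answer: $- \frac{236572}{3} \approx -78857.0$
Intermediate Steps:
$p{\left(L,l \right)} = - \frac{2 l}{3}$ ($p{\left(L,l \right)} = - \frac{l + l}{3} = - \frac{2 l}{3}$)
$493 - 323 \left(p{\left(4,-13 \right)} + 237\right) = 493 - 323 \left(\left(- \frac{2}{3}\right) \left(-13\right) + 237\right) = 493 - 323 \left(\frac{26}{3} + 237\right) = 493 - \frac{238051}{3} = - \frac{236572}{3}$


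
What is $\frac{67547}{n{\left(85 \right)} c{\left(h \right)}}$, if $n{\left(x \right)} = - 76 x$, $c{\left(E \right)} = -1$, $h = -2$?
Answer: $\frac{67547}{6460} \approx 10.456$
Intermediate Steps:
$\frac{67547}{n{\left(85 \right)} c{\left(h \right)}} = \frac{67547}{\left(-76\right) 85 \left(-1\right)} = \frac{67547}{\left(-6460\right) \left(-1\right)} = \frac{67547}{6460}$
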